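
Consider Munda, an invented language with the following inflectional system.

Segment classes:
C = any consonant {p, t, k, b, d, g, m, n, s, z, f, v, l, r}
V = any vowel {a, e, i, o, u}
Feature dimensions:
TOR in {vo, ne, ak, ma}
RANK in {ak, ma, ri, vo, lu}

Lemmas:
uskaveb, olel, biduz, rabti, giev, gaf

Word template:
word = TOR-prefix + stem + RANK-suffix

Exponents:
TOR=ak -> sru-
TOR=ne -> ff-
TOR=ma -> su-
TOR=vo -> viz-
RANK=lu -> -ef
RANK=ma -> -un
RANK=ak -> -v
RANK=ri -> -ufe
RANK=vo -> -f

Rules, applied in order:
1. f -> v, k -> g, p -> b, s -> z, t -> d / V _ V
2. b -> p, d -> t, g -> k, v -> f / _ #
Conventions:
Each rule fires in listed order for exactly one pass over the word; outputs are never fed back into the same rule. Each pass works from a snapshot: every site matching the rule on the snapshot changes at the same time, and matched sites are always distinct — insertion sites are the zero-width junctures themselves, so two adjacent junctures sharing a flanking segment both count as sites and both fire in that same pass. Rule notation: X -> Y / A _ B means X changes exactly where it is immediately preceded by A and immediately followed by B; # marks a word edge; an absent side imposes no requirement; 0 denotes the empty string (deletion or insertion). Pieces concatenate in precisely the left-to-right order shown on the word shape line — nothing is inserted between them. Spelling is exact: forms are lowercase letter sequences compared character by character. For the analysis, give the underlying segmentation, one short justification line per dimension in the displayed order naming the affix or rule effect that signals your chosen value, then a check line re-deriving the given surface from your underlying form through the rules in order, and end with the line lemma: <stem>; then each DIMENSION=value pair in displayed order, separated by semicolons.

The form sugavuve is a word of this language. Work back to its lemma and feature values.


underlying: su-gaf-ufe
TOR=ma - signalled by the affix su-
RANK=ri - signalled by the affix -ufe
check: sugafufe -> sugavuve -> sugavuve
lemma: gaf; TOR=ma; RANK=ri


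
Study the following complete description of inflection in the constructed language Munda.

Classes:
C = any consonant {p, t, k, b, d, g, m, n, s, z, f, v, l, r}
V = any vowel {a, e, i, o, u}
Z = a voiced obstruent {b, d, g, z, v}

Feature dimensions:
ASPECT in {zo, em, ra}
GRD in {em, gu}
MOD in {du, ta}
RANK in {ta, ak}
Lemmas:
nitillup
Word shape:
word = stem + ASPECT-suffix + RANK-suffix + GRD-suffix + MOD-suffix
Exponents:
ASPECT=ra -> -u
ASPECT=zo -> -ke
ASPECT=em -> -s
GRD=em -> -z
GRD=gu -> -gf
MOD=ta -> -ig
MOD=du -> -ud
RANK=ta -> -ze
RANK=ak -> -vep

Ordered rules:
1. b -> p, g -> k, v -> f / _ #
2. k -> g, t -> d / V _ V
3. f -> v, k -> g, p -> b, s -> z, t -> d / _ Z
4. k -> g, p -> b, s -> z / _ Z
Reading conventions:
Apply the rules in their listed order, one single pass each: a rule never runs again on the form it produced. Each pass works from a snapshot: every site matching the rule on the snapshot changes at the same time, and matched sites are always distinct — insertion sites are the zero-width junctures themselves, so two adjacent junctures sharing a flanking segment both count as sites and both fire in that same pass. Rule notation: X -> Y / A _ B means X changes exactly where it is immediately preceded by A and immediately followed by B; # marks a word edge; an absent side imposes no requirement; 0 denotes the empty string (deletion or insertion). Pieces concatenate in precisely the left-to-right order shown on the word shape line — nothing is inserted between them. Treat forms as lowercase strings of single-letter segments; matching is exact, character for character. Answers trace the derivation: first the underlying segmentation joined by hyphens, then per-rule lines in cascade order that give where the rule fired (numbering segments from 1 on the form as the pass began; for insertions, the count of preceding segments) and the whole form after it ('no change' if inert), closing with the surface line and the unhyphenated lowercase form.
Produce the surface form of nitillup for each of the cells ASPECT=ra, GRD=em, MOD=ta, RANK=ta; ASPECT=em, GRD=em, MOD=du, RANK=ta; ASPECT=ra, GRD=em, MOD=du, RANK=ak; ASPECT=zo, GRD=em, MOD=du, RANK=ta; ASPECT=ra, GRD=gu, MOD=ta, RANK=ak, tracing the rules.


cell ASPECT=ra, GRD=em, MOD=ta, RANK=ta:
underlying: nitillup-u-ze-z-ig
1. b -> p, g -> k, v -> f / _ #: fires at position(s) 14: nitillupuzezik
2. k -> g, t -> d / V _ V: fires at position(s) 3: nidillupuzezik
3. f -> v, k -> g, p -> b, s -> z, t -> d / _ Z: no change
4. k -> g, p -> b, s -> z / _ Z: no change
surface: nidillupuzezik

cell ASPECT=em, GRD=em, MOD=du, RANK=ta:
underlying: nitillup-s-ze-z-ud
1. b -> p, g -> k, v -> f / _ #: no change
2. k -> g, t -> d / V _ V: fires at position(s) 3: nidillupszezud
3. f -> v, k -> g, p -> b, s -> z, t -> d / _ Z: fires at position(s) 9: nidillupzzezud
4. k -> g, p -> b, s -> z / _ Z: fires at position(s) 8: nidillubzzezud
surface: nidillubzzezud

cell ASPECT=ra, GRD=em, MOD=du, RANK=ak:
underlying: nitillup-u-vep-z-ud
1. b -> p, g -> k, v -> f / _ #: no change
2. k -> g, t -> d / V _ V: fires at position(s) 3: nidillupuvepzud
3. f -> v, k -> g, p -> b, s -> z, t -> d / _ Z: fires at position(s) 12: nidillupuvebzud
4. k -> g, p -> b, s -> z / _ Z: no change
surface: nidillupuvebzud

cell ASPECT=zo, GRD=em, MOD=du, RANK=ta:
underlying: nitillup-ke-ze-z-ud
1. b -> p, g -> k, v -> f / _ #: no change
2. k -> g, t -> d / V _ V: fires at position(s) 3: nidillupkezezud
3. f -> v, k -> g, p -> b, s -> z, t -> d / _ Z: no change
4. k -> g, p -> b, s -> z / _ Z: no change
surface: nidillupkezezud

cell ASPECT=ra, GRD=gu, MOD=ta, RANK=ak:
underlying: nitillup-u-vep-gf-ig
1. b -> p, g -> k, v -> f / _ #: fires at position(s) 16: nitillupuvepgfik
2. k -> g, t -> d / V _ V: fires at position(s) 3: nidillupuvepgfik
3. f -> v, k -> g, p -> b, s -> z, t -> d / _ Z: fires at position(s) 12: nidillupuvebgfik
4. k -> g, p -> b, s -> z / _ Z: no change
surface: nidillupuvebgfik


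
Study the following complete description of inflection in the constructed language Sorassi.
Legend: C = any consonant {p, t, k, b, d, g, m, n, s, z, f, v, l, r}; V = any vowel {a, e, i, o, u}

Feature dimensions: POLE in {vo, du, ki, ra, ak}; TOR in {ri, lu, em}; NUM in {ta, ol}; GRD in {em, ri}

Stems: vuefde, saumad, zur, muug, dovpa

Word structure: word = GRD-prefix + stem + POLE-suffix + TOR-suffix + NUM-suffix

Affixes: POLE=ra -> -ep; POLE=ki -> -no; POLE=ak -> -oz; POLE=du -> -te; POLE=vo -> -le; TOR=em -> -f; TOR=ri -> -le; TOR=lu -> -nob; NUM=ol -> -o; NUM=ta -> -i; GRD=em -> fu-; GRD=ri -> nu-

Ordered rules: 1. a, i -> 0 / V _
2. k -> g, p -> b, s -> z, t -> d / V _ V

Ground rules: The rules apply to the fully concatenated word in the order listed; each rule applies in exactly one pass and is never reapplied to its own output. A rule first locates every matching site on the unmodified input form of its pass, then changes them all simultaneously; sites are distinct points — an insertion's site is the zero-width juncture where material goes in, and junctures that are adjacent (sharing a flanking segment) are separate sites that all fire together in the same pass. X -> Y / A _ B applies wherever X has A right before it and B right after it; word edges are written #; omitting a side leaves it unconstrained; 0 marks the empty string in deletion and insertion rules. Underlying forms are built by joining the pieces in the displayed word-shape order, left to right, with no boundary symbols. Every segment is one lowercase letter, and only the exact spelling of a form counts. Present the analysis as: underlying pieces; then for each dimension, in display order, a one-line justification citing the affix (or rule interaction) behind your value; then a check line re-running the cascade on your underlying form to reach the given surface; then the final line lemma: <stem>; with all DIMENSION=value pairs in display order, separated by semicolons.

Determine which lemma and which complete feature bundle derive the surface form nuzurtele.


underlying: nu-zur-te-le-i
POLE=du - signalled by the affix -te
TOR=ri - signalled by the affix -le
NUM=ta - signalled by the affix -i
GRD=ri - signalled by the affix nu-
check: nuzurtelei -> nuzurtele -> nuzurtele
lemma: zur; POLE=du; TOR=ri; NUM=ta; GRD=ri


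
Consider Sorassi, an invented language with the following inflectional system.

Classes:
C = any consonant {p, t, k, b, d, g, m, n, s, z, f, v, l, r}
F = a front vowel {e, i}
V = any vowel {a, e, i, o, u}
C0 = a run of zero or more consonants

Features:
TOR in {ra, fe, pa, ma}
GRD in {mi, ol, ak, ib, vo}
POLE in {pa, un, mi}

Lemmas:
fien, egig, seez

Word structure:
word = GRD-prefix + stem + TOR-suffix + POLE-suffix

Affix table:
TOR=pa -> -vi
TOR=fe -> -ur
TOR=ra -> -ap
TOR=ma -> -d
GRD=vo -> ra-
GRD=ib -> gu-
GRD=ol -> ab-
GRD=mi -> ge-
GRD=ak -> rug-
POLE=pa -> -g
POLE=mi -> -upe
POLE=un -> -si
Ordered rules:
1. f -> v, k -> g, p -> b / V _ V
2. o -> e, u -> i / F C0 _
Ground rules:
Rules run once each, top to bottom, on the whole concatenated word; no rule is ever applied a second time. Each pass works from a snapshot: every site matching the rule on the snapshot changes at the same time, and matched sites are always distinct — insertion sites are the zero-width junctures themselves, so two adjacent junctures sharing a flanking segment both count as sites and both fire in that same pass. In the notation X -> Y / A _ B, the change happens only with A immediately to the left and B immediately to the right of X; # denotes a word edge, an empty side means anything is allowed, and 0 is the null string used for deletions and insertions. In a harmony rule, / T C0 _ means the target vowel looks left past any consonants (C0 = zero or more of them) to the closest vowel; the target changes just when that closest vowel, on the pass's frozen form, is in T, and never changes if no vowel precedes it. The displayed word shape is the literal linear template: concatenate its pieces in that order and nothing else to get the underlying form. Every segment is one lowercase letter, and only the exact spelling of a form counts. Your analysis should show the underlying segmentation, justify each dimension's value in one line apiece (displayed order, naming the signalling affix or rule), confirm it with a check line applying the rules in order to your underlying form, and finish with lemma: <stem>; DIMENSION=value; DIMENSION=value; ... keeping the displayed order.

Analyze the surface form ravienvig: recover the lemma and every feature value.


underlying: ra-fien-vi-g
TOR=pa - signalled by the affix -vi
GRD=vo - signalled by the affix ra-
POLE=pa - signalled by the affix -g
check: rafienvig -> ravienvig -> ravienvig
lemma: fien; TOR=pa; GRD=vo; POLE=pa


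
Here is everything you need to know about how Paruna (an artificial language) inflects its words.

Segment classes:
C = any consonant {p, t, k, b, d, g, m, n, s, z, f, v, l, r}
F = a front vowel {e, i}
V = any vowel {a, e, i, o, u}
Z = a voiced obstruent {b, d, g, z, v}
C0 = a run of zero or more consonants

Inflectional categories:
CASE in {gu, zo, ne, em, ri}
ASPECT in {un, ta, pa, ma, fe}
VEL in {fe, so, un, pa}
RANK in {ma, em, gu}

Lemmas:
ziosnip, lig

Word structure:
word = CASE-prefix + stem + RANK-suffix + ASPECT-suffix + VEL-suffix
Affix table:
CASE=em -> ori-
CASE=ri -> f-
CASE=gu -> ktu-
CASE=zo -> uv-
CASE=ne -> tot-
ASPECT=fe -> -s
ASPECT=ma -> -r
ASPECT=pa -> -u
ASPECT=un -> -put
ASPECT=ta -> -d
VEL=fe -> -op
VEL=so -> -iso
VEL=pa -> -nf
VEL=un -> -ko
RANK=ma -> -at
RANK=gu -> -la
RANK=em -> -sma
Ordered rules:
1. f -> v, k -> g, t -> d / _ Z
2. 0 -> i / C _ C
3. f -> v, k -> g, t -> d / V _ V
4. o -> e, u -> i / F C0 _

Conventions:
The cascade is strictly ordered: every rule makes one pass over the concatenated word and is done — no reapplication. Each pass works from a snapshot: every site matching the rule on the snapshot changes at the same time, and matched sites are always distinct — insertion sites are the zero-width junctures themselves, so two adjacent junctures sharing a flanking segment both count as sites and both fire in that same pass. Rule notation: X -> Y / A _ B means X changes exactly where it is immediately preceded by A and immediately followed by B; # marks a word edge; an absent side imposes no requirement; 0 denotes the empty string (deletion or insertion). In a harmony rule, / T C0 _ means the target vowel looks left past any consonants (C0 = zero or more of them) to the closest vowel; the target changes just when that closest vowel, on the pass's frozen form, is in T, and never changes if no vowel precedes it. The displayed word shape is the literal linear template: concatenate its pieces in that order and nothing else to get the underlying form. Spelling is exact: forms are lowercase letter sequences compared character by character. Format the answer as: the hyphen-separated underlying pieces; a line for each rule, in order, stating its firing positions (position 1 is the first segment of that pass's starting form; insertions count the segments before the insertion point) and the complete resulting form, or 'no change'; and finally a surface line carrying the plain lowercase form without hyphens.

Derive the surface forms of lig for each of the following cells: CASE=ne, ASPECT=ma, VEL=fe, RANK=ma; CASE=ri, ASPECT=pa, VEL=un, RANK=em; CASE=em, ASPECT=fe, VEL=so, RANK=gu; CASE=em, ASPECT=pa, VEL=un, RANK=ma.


cell CASE=ne, ASPECT=ma, VEL=fe, RANK=ma:
underlying: tot-lig-at-r-op
1. f -> v, k -> g, t -> d / _ Z: no change
2. 0 -> i / C _ C: inserts after position(s) 3, 8: totiligatirop
3. f -> v, k -> g, t -> d / V _ V: fires at position(s) 3, 9: todiligadirop
4. o -> e, u -> i / F C0 _: fires at position(s) 12: todiligadirep
surface: todiligadirep

cell CASE=ri, ASPECT=pa, VEL=un, RANK=em:
underlying: f-lig-sma-u-ko
1. f -> v, k -> g, t -> d / _ Z: no change
2. 0 -> i / C _ C: inserts after position(s) 1, 4, 5: filigisimauko
3. f -> v, k -> g, t -> d / V _ V: fires at position(s) 12: filigisimaugo
4. o -> e, u -> i / F C0 _: no change
surface: filigisimaugo

cell CASE=em, ASPECT=fe, VEL=so, RANK=gu:
underlying: ori-lig-la-s-iso
1. f -> v, k -> g, t -> d / _ Z: no change
2. 0 -> i / C _ C: inserts after position(s) 6: oriligilasiso
3. f -> v, k -> g, t -> d / V _ V: no change
4. o -> e, u -> i / F C0 _: fires at position(s) 13: oriligilasise
surface: oriligilasise

cell CASE=em, ASPECT=pa, VEL=un, RANK=ma:
underlying: ori-lig-at-u-ko
1. f -> v, k -> g, t -> d / _ Z: no change
2. 0 -> i / C _ C: no change
3. f -> v, k -> g, t -> d / V _ V: fires at position(s) 8, 10: oriligadugo
4. o -> e, u -> i / F C0 _: no change
surface: oriligadugo


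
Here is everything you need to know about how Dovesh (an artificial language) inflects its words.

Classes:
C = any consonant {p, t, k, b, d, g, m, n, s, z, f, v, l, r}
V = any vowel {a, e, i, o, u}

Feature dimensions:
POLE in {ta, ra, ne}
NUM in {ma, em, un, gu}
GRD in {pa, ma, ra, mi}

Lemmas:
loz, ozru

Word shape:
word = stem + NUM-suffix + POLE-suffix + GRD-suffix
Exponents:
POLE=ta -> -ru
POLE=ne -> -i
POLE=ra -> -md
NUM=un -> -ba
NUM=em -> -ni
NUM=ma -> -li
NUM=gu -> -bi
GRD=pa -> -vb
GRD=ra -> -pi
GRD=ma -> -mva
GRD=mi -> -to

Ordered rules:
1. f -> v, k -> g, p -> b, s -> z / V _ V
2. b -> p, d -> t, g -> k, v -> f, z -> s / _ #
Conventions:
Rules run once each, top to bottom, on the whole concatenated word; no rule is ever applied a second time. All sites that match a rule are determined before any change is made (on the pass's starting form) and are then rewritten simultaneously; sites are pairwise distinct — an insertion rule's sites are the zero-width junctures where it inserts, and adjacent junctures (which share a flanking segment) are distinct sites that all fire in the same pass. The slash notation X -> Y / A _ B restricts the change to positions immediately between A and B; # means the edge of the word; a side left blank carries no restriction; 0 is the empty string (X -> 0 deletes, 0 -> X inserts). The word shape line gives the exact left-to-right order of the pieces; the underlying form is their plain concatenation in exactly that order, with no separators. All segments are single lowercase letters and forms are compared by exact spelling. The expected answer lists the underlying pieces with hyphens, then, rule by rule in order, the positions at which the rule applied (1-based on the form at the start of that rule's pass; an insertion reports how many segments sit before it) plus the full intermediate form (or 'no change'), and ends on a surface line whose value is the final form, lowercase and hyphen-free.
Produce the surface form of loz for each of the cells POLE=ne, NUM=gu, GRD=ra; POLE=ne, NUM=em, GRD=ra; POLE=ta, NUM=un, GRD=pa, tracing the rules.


cell POLE=ne, NUM=gu, GRD=ra:
underlying: loz-bi-i-pi
1. f -> v, k -> g, p -> b, s -> z / V _ V: fires at position(s) 7: lozbiibi
2. b -> p, d -> t, g -> k, v -> f, z -> s / _ #: no change
surface: lozbiibi

cell POLE=ne, NUM=em, GRD=ra:
underlying: loz-ni-i-pi
1. f -> v, k -> g, p -> b, s -> z / V _ V: fires at position(s) 7: lozniibi
2. b -> p, d -> t, g -> k, v -> f, z -> s / _ #: no change
surface: lozniibi

cell POLE=ta, NUM=un, GRD=pa:
underlying: loz-ba-ru-vb
1. f -> v, k -> g, p -> b, s -> z / V _ V: no change
2. b -> p, d -> t, g -> k, v -> f, z -> s / _ #: fires at position(s) 9: lozbaruvp
surface: lozbaruvp


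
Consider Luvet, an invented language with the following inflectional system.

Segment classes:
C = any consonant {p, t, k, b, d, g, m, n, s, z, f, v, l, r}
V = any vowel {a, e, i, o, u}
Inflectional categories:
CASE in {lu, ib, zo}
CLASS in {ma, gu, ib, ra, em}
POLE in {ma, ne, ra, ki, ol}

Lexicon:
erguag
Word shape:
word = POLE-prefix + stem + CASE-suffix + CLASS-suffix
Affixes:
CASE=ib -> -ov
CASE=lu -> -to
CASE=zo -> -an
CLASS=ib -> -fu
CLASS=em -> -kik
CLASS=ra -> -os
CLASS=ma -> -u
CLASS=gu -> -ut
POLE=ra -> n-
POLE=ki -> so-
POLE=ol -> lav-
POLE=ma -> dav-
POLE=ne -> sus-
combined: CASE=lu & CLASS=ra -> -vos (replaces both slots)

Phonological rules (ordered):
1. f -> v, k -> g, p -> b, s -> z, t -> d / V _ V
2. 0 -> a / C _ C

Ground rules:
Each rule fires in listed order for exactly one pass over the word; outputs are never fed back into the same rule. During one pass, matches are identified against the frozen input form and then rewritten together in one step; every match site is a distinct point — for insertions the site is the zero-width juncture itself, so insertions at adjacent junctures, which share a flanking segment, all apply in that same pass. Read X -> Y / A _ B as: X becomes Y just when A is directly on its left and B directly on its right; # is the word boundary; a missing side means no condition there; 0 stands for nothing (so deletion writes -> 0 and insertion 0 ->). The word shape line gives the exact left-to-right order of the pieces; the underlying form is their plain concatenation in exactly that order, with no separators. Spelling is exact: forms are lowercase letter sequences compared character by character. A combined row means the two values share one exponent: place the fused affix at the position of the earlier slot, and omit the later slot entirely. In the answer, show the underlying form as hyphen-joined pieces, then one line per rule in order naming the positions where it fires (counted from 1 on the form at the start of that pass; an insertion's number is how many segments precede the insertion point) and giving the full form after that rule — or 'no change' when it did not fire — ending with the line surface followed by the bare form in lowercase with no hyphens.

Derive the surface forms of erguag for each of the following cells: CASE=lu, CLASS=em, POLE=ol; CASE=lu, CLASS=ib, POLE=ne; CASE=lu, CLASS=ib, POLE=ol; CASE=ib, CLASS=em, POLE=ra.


cell CASE=lu, CLASS=em, POLE=ol:
underlying: lav-erguag-to-kik
1. f -> v, k -> g, p -> b, s -> z, t -> d / V _ V: fires at position(s) 12: laverguagtogik
2. 0 -> a / C _ C: inserts after position(s) 5, 9: laveraguagatogik
surface: laveraguagatogik

cell CASE=lu, CLASS=ib, POLE=ne:
underlying: sus-erguag-to-fu
1. f -> v, k -> g, p -> b, s -> z, t -> d / V _ V: fires at position(s) 3, 12: suzerguagtovu
2. 0 -> a / C _ C: inserts after position(s) 5, 9: suzeraguagatovu
surface: suzeraguagatovu

cell CASE=lu, CLASS=ib, POLE=ol:
underlying: lav-erguag-to-fu
1. f -> v, k -> g, p -> b, s -> z, t -> d / V _ V: fires at position(s) 12: laverguagtovu
2. 0 -> a / C _ C: inserts after position(s) 5, 9: laveraguagatovu
surface: laveraguagatovu

cell CASE=ib, CLASS=em, POLE=ra:
underlying: n-erguag-ov-kik
1. f -> v, k -> g, p -> b, s -> z, t -> d / V _ V: no change
2. 0 -> a / C _ C: inserts after position(s) 3, 9: neraguagovakik
surface: neraguagovakik


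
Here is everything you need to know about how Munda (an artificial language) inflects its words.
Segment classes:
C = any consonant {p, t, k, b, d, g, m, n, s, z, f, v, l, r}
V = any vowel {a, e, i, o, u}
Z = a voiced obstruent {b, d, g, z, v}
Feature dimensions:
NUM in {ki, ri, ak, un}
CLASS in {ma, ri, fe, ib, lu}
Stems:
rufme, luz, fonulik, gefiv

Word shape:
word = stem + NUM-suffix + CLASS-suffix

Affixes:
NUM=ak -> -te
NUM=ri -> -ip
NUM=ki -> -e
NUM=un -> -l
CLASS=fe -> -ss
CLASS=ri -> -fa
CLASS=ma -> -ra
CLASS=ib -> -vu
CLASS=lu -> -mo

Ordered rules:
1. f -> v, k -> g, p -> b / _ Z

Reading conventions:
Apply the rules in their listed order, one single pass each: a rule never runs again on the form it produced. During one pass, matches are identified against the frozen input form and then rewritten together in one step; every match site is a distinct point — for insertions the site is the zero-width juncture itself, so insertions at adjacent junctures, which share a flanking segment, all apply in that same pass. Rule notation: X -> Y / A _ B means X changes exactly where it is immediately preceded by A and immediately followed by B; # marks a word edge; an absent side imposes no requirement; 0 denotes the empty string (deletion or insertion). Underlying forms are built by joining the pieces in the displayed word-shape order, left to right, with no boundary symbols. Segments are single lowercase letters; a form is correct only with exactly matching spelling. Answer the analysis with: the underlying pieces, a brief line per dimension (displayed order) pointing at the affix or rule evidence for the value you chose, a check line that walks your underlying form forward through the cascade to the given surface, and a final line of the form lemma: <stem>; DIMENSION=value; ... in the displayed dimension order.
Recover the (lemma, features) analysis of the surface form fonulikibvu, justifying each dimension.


underlying: fonulik-ip-vu
NUM=ri - signalled by the affix -ip
CLASS=ib - signalled by the affix -vu
check: fonulikipvu -> fonulikibvu
lemma: fonulik; NUM=ri; CLASS=ib


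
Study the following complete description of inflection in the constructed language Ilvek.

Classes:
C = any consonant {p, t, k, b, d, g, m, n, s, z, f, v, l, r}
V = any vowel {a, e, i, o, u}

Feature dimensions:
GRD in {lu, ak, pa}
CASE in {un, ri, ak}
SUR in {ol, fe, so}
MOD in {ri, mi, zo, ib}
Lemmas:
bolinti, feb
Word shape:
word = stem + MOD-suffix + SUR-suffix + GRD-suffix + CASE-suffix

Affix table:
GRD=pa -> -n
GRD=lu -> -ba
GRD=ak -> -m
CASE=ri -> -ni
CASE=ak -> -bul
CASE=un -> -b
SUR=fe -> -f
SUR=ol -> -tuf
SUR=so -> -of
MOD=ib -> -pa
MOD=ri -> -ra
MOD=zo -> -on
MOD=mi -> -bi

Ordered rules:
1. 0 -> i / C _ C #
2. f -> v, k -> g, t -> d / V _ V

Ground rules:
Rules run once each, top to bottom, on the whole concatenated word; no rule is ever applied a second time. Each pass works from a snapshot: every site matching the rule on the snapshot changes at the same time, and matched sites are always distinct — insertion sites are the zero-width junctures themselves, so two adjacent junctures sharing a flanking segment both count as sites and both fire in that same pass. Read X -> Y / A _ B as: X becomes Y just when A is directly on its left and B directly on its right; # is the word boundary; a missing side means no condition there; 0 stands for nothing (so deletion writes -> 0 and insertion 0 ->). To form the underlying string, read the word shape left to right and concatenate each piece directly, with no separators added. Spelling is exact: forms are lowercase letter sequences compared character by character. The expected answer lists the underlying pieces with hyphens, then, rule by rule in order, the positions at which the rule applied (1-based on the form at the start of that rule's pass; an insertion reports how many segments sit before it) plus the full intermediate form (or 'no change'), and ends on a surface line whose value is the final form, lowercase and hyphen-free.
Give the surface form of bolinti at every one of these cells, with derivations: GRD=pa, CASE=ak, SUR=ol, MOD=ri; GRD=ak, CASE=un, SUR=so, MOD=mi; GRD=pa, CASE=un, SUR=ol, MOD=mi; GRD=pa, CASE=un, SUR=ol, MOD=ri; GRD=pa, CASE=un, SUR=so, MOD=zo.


cell GRD=pa, CASE=ak, SUR=ol, MOD=ri:
underlying: bolinti-ra-tuf-n-bul
1. 0 -> i / C _ C #: no change
2. f -> v, k -> g, t -> d / V _ V: fires at position(s) 10: bolintiradufnbul
surface: bolintiradufnbul

cell GRD=ak, CASE=un, SUR=so, MOD=mi:
underlying: bolinti-bi-of-m-b
1. 0 -> i / C _ C #: inserts after position(s) 12: bolintibiofmib
2. f -> v, k -> g, t -> d / V _ V: no change
surface: bolintibiofmib

cell GRD=pa, CASE=un, SUR=ol, MOD=mi:
underlying: bolinti-bi-tuf-n-b
1. 0 -> i / C _ C #: inserts after position(s) 13: bolintibitufnib
2. f -> v, k -> g, t -> d / V _ V: fires at position(s) 10: bolintibidufnib
surface: bolintibidufnib

cell GRD=pa, CASE=un, SUR=ol, MOD=ri:
underlying: bolinti-ra-tuf-n-b
1. 0 -> i / C _ C #: inserts after position(s) 13: bolintiratufnib
2. f -> v, k -> g, t -> d / V _ V: fires at position(s) 10: bolintiradufnib
surface: bolintiradufnib

cell GRD=pa, CASE=un, SUR=so, MOD=zo:
underlying: bolinti-on-of-n-b
1. 0 -> i / C _ C #: inserts after position(s) 12: bolintionofnib
2. f -> v, k -> g, t -> d / V _ V: no change
surface: bolintionofnib


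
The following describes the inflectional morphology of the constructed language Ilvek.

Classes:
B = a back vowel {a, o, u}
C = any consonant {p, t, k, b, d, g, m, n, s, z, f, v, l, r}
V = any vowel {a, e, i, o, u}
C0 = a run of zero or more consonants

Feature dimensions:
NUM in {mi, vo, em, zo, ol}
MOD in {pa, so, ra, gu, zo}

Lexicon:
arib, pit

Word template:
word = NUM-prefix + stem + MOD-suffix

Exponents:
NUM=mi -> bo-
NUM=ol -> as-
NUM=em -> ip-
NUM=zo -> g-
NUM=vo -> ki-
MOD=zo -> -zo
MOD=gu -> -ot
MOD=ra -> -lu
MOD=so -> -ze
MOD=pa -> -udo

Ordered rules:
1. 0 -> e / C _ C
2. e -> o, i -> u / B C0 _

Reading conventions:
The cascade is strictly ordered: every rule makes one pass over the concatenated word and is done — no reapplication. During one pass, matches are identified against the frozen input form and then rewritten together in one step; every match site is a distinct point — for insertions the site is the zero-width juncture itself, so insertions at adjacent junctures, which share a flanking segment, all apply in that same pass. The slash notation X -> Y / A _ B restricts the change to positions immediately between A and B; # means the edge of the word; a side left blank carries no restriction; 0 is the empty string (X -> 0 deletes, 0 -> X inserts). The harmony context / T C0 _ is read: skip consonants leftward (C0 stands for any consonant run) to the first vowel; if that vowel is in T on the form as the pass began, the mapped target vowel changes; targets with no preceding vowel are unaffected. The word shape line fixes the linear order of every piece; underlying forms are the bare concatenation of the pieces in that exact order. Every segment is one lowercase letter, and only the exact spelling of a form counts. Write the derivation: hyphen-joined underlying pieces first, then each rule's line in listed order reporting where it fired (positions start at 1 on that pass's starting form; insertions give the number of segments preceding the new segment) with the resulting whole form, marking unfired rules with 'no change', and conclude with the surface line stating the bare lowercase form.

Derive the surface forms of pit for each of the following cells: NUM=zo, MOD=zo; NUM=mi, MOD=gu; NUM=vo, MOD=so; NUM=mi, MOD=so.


cell NUM=zo, MOD=zo:
underlying: g-pit-zo
1. 0 -> e / C _ C: inserts after position(s) 1, 4: gepitezo
2. e -> o, i -> u / B C0 _: no change
surface: gepitezo

cell NUM=mi, MOD=gu:
underlying: bo-pit-ot
1. 0 -> e / C _ C: no change
2. e -> o, i -> u / B C0 _: fires at position(s) 4: boputot
surface: boputot

cell NUM=vo, MOD=so:
underlying: ki-pit-ze
1. 0 -> e / C _ C: inserts after position(s) 5: kipiteze
2. e -> o, i -> u / B C0 _: no change
surface: kipiteze

cell NUM=mi, MOD=so:
underlying: bo-pit-ze
1. 0 -> e / C _ C: inserts after position(s) 5: bopiteze
2. e -> o, i -> u / B C0 _: fires at position(s) 4: boputeze
surface: boputeze


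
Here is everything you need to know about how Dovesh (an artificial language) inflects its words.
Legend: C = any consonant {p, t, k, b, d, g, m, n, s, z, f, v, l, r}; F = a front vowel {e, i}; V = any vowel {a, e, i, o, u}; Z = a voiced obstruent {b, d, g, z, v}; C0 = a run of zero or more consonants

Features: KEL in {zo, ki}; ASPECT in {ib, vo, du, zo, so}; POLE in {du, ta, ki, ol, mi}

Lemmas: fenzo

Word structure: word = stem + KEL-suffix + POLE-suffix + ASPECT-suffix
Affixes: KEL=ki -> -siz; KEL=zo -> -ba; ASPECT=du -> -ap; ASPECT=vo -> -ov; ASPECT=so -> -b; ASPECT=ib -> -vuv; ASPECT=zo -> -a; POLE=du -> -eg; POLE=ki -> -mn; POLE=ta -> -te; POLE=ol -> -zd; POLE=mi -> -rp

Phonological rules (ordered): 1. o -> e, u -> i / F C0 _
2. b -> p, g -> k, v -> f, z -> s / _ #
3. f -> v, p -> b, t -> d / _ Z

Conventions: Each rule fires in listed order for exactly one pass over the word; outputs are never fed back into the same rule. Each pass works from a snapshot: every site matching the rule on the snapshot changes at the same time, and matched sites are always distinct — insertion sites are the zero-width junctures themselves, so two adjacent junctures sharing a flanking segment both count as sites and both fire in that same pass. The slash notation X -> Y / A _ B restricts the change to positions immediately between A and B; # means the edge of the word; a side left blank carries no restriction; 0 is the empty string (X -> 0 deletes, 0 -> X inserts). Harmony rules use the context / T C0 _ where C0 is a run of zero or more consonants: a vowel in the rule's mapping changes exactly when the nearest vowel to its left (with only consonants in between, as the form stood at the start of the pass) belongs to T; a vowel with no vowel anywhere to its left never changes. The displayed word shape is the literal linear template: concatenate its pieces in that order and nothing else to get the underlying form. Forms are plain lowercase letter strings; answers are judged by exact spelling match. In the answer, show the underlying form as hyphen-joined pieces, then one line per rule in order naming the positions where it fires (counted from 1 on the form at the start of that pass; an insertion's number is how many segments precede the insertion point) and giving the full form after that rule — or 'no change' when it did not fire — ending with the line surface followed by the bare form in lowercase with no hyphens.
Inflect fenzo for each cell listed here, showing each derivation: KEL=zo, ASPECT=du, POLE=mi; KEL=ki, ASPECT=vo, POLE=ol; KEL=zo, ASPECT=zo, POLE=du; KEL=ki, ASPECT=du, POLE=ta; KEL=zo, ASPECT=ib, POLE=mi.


cell KEL=zo, ASPECT=du, POLE=mi:
underlying: fenzo-ba-rp-ap
1. o -> e, u -> i / F C0 _: fires at position(s) 5: fenzebarpap
2. b -> p, g -> k, v -> f, z -> s / _ #: no change
3. f -> v, p -> b, t -> d / _ Z: no change
surface: fenzebarpap

cell KEL=ki, ASPECT=vo, POLE=ol:
underlying: fenzo-siz-zd-ov
1. o -> e, u -> i / F C0 _: fires at position(s) 5, 11: fenzesizzdev
2. b -> p, g -> k, v -> f, z -> s / _ #: fires at position(s) 12: fenzesizzdef
3. f -> v, p -> b, t -> d / _ Z: no change
surface: fenzesizzdef

cell KEL=zo, ASPECT=zo, POLE=du:
underlying: fenzo-ba-eg-a
1. o -> e, u -> i / F C0 _: fires at position(s) 5: fenzebaega
2. b -> p, g -> k, v -> f, z -> s / _ #: no change
3. f -> v, p -> b, t -> d / _ Z: no change
surface: fenzebaega

cell KEL=ki, ASPECT=du, POLE=ta:
underlying: fenzo-siz-te-ap
1. o -> e, u -> i / F C0 _: fires at position(s) 5: fenzesizteap
2. b -> p, g -> k, v -> f, z -> s / _ #: no change
3. f -> v, p -> b, t -> d / _ Z: no change
surface: fenzesizteap

cell KEL=zo, ASPECT=ib, POLE=mi:
underlying: fenzo-ba-rp-vuv
1. o -> e, u -> i / F C0 _: fires at position(s) 5: fenzebarpvuv
2. b -> p, g -> k, v -> f, z -> s / _ #: fires at position(s) 12: fenzebarpvuf
3. f -> v, p -> b, t -> d / _ Z: fires at position(s) 9: fenzebarbvuf
surface: fenzebarbvuf


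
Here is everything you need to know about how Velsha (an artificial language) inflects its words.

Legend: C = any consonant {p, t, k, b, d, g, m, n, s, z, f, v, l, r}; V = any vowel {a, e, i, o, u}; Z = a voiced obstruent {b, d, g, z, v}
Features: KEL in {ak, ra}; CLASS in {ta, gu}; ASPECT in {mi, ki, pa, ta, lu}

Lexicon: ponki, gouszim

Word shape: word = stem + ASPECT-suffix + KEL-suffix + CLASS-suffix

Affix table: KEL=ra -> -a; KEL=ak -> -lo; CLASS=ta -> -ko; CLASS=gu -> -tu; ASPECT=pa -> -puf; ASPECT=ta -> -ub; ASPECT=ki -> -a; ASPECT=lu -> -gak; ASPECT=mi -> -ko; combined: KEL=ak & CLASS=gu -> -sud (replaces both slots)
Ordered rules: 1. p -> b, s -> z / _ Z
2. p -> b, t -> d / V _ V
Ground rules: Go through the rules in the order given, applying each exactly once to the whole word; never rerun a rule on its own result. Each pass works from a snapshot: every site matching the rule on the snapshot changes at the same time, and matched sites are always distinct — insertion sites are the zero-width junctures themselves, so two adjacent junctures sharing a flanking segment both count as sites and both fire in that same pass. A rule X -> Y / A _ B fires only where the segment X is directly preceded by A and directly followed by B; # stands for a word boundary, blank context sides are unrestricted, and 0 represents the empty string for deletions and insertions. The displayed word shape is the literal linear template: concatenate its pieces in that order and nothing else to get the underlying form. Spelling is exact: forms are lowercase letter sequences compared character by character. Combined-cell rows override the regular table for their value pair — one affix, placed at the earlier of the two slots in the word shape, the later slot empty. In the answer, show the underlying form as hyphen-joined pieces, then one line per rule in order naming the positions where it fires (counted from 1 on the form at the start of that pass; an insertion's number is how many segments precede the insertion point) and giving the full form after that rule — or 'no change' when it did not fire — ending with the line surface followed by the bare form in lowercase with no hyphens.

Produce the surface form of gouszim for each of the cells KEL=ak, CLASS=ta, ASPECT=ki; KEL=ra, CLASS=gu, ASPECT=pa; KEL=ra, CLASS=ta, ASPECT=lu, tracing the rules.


cell KEL=ak, CLASS=ta, ASPECT=ki:
underlying: gouszim-a-lo-ko
1. p -> b, s -> z / _ Z: fires at position(s) 4: gouzzimaloko
2. p -> b, t -> d / V _ V: no change
surface: gouzzimaloko

cell KEL=ra, CLASS=gu, ASPECT=pa:
underlying: gouszim-puf-a-tu
1. p -> b, s -> z / _ Z: fires at position(s) 4: gouzzimpufatu
2. p -> b, t -> d / V _ V: fires at position(s) 12: gouzzimpufadu
surface: gouzzimpufadu

cell KEL=ra, CLASS=ta, ASPECT=lu:
underlying: gouszim-gak-a-ko
1. p -> b, s -> z / _ Z: fires at position(s) 4: gouzzimgakako
2. p -> b, t -> d / V _ V: no change
surface: gouzzimgakako


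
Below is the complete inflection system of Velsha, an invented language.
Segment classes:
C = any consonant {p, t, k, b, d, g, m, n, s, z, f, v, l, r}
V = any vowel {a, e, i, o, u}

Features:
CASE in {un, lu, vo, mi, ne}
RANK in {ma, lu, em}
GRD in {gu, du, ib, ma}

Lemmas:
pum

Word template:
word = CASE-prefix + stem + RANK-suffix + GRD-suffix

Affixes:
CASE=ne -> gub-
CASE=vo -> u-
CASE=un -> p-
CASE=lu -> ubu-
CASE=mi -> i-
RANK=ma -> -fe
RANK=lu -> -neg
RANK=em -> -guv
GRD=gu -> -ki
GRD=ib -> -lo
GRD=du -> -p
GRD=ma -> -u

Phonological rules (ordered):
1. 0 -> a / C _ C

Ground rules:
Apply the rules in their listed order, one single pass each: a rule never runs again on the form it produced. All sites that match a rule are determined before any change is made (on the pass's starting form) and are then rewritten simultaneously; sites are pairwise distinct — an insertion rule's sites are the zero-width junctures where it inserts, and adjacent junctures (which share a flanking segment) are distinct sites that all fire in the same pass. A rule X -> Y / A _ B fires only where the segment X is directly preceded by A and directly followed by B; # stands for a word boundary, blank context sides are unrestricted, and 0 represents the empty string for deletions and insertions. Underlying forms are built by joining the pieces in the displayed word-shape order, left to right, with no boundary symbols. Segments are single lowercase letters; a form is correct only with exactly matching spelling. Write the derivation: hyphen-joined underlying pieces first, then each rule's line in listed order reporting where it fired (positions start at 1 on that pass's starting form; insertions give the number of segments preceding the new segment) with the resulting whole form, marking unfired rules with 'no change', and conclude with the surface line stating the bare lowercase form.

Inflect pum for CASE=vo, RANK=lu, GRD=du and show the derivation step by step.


underlying: u-pum-neg-p
1. 0 -> a / C _ C: inserts after position(s) 4, 7: upumanegap
surface: upumanegap


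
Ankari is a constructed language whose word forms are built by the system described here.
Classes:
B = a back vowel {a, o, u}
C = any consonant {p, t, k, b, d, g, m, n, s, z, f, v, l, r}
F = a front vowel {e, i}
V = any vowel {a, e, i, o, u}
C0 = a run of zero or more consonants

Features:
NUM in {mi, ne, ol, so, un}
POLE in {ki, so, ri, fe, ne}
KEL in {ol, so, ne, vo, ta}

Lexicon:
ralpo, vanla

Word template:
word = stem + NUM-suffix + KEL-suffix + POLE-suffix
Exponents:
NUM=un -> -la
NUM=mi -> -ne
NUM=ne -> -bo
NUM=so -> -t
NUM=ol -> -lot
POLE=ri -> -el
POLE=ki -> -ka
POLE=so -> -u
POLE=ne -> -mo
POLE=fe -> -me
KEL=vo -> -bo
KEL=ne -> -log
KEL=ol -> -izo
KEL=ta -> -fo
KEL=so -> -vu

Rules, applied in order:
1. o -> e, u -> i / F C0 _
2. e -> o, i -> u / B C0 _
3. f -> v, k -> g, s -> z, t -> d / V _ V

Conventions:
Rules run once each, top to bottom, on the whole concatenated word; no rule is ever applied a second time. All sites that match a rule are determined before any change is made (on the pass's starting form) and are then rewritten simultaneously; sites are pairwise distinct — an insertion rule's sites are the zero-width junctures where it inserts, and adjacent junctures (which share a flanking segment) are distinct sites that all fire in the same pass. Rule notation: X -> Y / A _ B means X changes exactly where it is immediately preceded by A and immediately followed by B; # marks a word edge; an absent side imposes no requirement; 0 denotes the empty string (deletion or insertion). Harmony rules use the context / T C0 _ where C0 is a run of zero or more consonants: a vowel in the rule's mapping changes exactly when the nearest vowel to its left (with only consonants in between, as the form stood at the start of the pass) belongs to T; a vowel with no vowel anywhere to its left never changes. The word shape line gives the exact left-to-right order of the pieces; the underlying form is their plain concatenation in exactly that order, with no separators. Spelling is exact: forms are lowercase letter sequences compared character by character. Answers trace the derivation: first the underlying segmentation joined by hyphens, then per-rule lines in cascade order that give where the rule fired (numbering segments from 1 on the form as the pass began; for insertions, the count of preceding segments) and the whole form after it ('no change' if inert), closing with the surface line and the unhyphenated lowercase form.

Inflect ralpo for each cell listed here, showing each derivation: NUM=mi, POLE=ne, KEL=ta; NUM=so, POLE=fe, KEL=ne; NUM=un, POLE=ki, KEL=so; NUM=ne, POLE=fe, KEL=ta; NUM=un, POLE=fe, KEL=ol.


cell NUM=mi, POLE=ne, KEL=ta:
underlying: ralpo-ne-fo-mo
1. o -> e, u -> i / F C0 _: fires at position(s) 9: ralponefemo
2. e -> o, i -> u / B C0 _: fires at position(s) 7: ralponofemo
3. f -> v, k -> g, s -> z, t -> d / V _ V: fires at position(s) 8: ralponovemo
surface: ralponovemo

cell NUM=so, POLE=fe, KEL=ne:
underlying: ralpo-t-log-me
1. o -> e, u -> i / F C0 _: no change
2. e -> o, i -> u / B C0 _: fires at position(s) 11: ralpotlogmo
3. f -> v, k -> g, s -> z, t -> d / V _ V: no change
surface: ralpotlogmo

cell NUM=un, POLE=ki, KEL=so:
underlying: ralpo-la-vu-ka
1. o -> e, u -> i / F C0 _: no change
2. e -> o, i -> u / B C0 _: no change
3. f -> v, k -> g, s -> z, t -> d / V _ V: fires at position(s) 10: ralpolavuga
surface: ralpolavuga

cell NUM=ne, POLE=fe, KEL=ta:
underlying: ralpo-bo-fo-me
1. o -> e, u -> i / F C0 _: no change
2. e -> o, i -> u / B C0 _: fires at position(s) 11: ralpobofomo
3. f -> v, k -> g, s -> z, t -> d / V _ V: fires at position(s) 8: ralpobovomo
surface: ralpobovomo

cell NUM=un, POLE=fe, KEL=ol:
underlying: ralpo-la-izo-me
1. o -> e, u -> i / F C0 _: fires at position(s) 10: ralpolaizeme
2. e -> o, i -> u / B C0 _: fires at position(s) 8: ralpolauzeme
3. f -> v, k -> g, s -> z, t -> d / V _ V: no change
surface: ralpolauzeme
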